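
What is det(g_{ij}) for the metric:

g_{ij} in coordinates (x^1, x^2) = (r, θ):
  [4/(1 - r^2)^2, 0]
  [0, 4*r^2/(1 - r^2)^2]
For a 2×2 metric: det(g) = g_{11}·g_{22} - g_{12}·g_{21}
= (4/(1 - r^2)^2)·(4*r^2/(1 - r^2)^2) - (0)·(0)
= 16*r^2/(1 - r^2)^4 - 0
det(g) = 16*r^2/(1 - r^2)^4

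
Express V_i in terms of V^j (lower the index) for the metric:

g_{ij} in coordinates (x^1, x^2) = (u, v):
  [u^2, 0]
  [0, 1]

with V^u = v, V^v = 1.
V_i = g_{ij} V^j:
V_u = (u^2)(v) + (0)(1) = u^2*v
V_v = (0)(v) + (1)(1) = 1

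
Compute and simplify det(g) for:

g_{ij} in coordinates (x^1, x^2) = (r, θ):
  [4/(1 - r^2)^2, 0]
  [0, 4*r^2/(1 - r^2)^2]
For a 2×2 metric: det(g) = g_{11}·g_{22} - g_{12}·g_{21}
= (4/(1 - r^2)^2)·(4*r^2/(1 - r^2)^2) - (0)·(0)
= 16*r^2/(1 - r^2)^4 - 0
det(g) = 16*r^2/(1 - r^2)^4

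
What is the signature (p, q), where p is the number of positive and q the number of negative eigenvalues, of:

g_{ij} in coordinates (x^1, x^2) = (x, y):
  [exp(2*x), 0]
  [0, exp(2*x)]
The metric is diagonal, so its eigenvalues are the diagonal entries: exp(2*x), exp(2*x) (at a generic point, where coordinate-dependent entries are positive).
2 positive, 0 negative.
(2, 0) - Riemannian (positive definite)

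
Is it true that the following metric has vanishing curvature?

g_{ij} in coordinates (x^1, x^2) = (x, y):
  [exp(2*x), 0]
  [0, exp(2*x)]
Non-zero Christoffel symbols:
Γ^x_{x x} = 1
Γ^x_{y y} = -1
Γ^y_{x y} = 1
Ricci tensor: R_{xx} = 0, R_{xy} = 0, R_{yy} = 0
All R_{ij} vanish; in 2 dimensions the Riemann tensor is fully determined by the Ricci tensor, so R^i_{jkl} = 0: the metric is flat (curvilinear coordinates on flat space).
Yes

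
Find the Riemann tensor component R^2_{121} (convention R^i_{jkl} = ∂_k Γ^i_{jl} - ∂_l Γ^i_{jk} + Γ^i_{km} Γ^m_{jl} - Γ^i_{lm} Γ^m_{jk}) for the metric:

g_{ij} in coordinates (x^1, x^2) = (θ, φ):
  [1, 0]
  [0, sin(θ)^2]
Non-zero Christoffel symbols (Γ^k_{ij} = Γ^k_{ji}):
Γ^θ_{φ φ} = -sin(2*θ)/2
Γ^φ_{θ φ} = 1/tan(θ)
R^φ_{θ φ θ} = ∂_φ Γ^φ_{θ θ} - ∂_θ Γ^φ_{θ φ} + Γ^φ_{φ m} Γ^m_{θ θ} - Γ^φ_{θ m} Γ^m_{θ φ}
  = (0) - (-1/sin(θ)^2) + (0) - (1/tan(θ)^2) = 1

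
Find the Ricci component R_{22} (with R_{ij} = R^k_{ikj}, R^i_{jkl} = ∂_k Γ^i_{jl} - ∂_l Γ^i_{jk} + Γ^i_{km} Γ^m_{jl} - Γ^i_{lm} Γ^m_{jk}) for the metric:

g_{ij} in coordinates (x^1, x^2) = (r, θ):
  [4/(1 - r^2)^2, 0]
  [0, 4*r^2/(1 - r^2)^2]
Non-zero Christoffel symbols (Γ^k_{ij} = Γ^k_{ji}):
Γ^r_{r r} = 2*r/(1 - r^2)
Γ^r_{θ θ} = (r^3 + r)/(r^2 - 1)
Γ^θ_{r θ} = (-r^2 - 1)/(r^3 - r)
R^r_{θ r θ} = ∂_r Γ^r_{θ θ} - ∂_θ Γ^r_{θ r} + Γ^r_{r m} Γ^m_{θ θ} - Γ^r_{θ m} Γ^m_{θ r}
  = ((r^4 - 4*r^2 - 1)/(r^2 - 1)^2) - (0) + (-2*r^2*(r^2 + 1)/(r^2 - 1)^2) - (-(r^2 + 1)^2/(r^2 - 1)^2) = -4*r^2/(r^2 - 1)^2
R^θ_{θ θ θ} = 0 (a repeated index in an antisymmetric pair)
R_{θθ} = R^r_{θ r θ} + R^θ_{θ θ θ} = (-4*r^2/(r^2 - 1)^2) + (0) = -4*r^2/(r^2 - 1)^2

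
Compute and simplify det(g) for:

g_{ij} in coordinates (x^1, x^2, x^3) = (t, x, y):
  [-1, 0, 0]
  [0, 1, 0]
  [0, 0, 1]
Diagonal metric: det(g) = g_{11}·g_{22}·g_{33}
= (-1)·(1)·(1)
det(g) = -1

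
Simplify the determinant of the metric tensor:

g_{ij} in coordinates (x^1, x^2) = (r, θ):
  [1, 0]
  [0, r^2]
For a 2×2 metric: det(g) = g_{11}·g_{22} - g_{12}·g_{21}
= (1)·(r^2) - (0)·(0)
= r^2 - 0
det(g) = r^2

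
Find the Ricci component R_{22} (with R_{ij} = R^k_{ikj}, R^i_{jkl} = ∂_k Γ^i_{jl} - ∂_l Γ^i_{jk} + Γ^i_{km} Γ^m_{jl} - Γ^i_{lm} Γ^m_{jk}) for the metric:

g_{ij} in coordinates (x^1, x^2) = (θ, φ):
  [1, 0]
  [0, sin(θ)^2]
Non-zero Christoffel symbols (Γ^k_{ij} = Γ^k_{ji}):
Γ^θ_{φ φ} = -sin(2*θ)/2
Γ^φ_{θ φ} = 1/tan(θ)
R^θ_{φ θ φ} = ∂_θ Γ^θ_{φ φ} - ∂_φ Γ^θ_{φ θ} + Γ^θ_{θ m} Γ^m_{φ φ} - Γ^θ_{φ m} Γ^m_{φ θ}
  = (-cos(2*θ)) - (0) + (0) - (-cos(θ)^2) = sin(θ)^2
R^φ_{φ φ φ} = 0 (a repeated index in an antisymmetric pair)
R_{φφ} = R^θ_{φ θ φ} + R^φ_{φ φ φ} = (sin(θ)^2) + (0) = sin(θ)^2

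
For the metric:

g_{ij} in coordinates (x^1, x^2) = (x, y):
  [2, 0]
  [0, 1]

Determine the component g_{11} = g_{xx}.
With x^1 = x, x^2 = y, g_{11} = g_{xx} is the row-1, column-1 entry of the matrix.
g_{11} = 2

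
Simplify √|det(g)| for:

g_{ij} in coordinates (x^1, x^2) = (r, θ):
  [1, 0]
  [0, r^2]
det(g) = r^2
√|det(g)| = r
Volume element: dV = r dr dθ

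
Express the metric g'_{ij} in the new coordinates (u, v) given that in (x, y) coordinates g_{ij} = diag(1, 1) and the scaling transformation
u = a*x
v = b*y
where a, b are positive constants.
Invert the transformation: x = u/a, y = v/b
g'_{ij} = (∂x^k/∂x'^i)(∂x^l/∂x'^j) g_{kl}; with g_{kl} = δ_{kl} this is Σ_k (∂x^k/∂x'^i)(∂x^k/∂x'^j).
Jacobian: ∂x/∂u = 1/a, ∂x/∂v = 0, ∂y/∂u = 0, ∂y/∂v = 1/b
g'_{uu} = (1/a)(1/a) + (0)(0) = 1/a^2
g'_{uv} = (1/a)(0) + (0)(1/b) = 0
g'_{vv} = (0)(0) + (1/b)(1/b) = 1/b^2
g'_{ij} = diag(1/a^2, 1/b^2)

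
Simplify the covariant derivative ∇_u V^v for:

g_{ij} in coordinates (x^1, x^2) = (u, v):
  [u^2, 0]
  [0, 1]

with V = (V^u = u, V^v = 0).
Non-zero Christoffel symbols:
Γ^u_{u u} = 1/u
∇_u V^v = ∂_u V^v + Γ^v_{u j} V^j
  = (0) + (0)(u) + (0)(0)
  = 0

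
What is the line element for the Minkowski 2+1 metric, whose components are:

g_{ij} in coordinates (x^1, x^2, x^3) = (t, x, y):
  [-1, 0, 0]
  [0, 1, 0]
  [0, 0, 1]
ds^2 = g_{ij} dx^i dx^j; only the non-zero components contribute.
ds^2 = -dt^2 + dx^2 + dy^2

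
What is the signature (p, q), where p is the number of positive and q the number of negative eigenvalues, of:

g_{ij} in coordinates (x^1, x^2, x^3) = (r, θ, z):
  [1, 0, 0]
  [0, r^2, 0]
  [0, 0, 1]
The metric is diagonal, so its eigenvalues are the diagonal entries: 1, r^2, 1 (at a generic point, where coordinate-dependent entries are positive).
3 positive, 0 negative.
(3, 0) - Riemannian (positive definite)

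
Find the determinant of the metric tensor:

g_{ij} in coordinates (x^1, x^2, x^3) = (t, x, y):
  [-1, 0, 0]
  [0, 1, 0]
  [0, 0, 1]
Diagonal metric: det(g) = g_{11}·g_{22}·g_{33}
= (-1)·(1)·(1)
det(g) = -1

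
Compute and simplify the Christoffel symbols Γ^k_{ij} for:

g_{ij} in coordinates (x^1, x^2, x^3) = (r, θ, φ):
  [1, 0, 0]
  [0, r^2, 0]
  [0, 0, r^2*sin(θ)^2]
Using Γ^k_{ij} = (1/2) g^{km} (∂_i g_{mj} + ∂_j g_{mi} - ∂_m g_{ij}); the metric is diagonal, so only the m = k term contributes.
Non-zero symbols (using the symmetry Γ^k_{ij} = Γ^k_{ji}):
Γ^r_{θ θ} = (1/2) g^{rr} (∂_θ g_{rθ} + ∂_θ g_{rθ} - ∂_r g_{θθ}) = (1/2)(1)((0) + (0) - (2*r)) = -r
Γ^r_{φ φ} = (1/2) g^{rr} (∂_φ g_{rφ} + ∂_φ g_{rφ} - ∂_r g_{φφ}) = (1/2)(1)((0) + (0) - (2*r*sin(θ)^2)) = -r*sin(θ)^2
Γ^θ_{r θ} = (1/2) g^{θθ} (∂_r g_{θθ} + ∂_θ g_{θr} - ∂_θ g_{rθ}) = (1/2)(1/r^2)((2*r) + (0) - (0)) = 1/r
Γ^θ_{φ φ} = (1/2) g^{θθ} (∂_φ g_{θφ} + ∂_φ g_{θφ} - ∂_θ g_{φφ}) = (1/2)(1/r^2)((0) + (0) - (r^2*sin(2*θ))) = -sin(2*θ)/2
Γ^φ_{r φ} = (1/2) g^{φφ} (∂_r g_{φφ} + ∂_φ g_{φr} - ∂_φ g_{rφ}) = (1/2)(1/(r^2*sin(θ)^2))((2*r*sin(θ)^2) + (0) - (0)) = 1/r
Γ^φ_{θ φ} = (1/2) g^{φφ} (∂_θ g_{φφ} + ∂_φ g_{φθ} - ∂_φ g_{θφ}) = (1/2)(1/(r^2*sin(θ)^2))((r^2*sin(2*θ)) + (0) - (0)) = 1/tan(θ)
All other Christoffel symbols are zero.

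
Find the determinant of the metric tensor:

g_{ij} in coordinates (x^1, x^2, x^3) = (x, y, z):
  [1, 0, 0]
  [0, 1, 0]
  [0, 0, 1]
Diagonal metric: det(g) = g_{11}·g_{22}·g_{33}
= (1)·(1)·(1)
det(g) = 1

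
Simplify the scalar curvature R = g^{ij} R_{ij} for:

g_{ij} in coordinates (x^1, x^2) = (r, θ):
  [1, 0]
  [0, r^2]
Non-zero Christoffel symbols (Γ^k_{ij} = Γ^k_{ji}):
Γ^r_{θ θ} = -r
Γ^θ_{r θ} = 1/r
Ricci tensor (R_{ij} = R^k_{ikj}): R_{rr} = 0, R_{rθ} = 0, R_{θθ} = 0
Inverse metric: g^{rr} = 1, g^{θθ} = 1/r^2
R = g^{ij} R_{ij} = (1)(0) + (1/r^2)(0) = 0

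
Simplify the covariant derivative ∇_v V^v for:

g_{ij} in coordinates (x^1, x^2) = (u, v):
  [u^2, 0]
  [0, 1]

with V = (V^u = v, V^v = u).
Non-zero Christoffel symbols:
Γ^u_{u u} = 1/u
∇_v V^v = ∂_v V^v + Γ^v_{v j} V^j
  = (0) + (0)(v) + (0)(u)
  = 0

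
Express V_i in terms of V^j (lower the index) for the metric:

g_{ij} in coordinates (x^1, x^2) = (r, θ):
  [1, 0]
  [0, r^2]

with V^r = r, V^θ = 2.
V_i = g_{ij} V^j:
V_r = (1)(r) + (0)(2) = r
V_θ = (0)(r) + (r^2)(2) = 2*r^2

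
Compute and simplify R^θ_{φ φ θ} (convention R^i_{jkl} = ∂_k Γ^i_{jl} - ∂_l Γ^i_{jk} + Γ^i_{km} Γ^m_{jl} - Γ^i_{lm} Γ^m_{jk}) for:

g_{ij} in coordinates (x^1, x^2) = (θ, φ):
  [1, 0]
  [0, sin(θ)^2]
Non-zero Christoffel symbols (Γ^k_{ij} = Γ^k_{ji}):
Γ^θ_{φ φ} = -sin(2*θ)/2
Γ^φ_{θ φ} = 1/tan(θ)
R^θ_{φ φ θ} = ∂_φ Γ^θ_{φ θ} - ∂_θ Γ^θ_{φ φ} + Γ^θ_{φ m} Γ^m_{φ θ} - Γ^θ_{θ m} Γ^m_{φ φ}
  = (0) - (-cos(2*θ)) + (-cos(θ)^2) - (0) = -sin(θ)^2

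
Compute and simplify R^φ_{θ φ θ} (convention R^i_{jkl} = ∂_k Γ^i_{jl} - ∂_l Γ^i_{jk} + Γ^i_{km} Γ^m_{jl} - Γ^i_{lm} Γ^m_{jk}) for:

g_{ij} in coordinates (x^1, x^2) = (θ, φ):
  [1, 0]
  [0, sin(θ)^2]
Non-zero Christoffel symbols (Γ^k_{ij} = Γ^k_{ji}):
Γ^θ_{φ φ} = -sin(2*θ)/2
Γ^φ_{θ φ} = 1/tan(θ)
R^φ_{θ φ θ} = ∂_φ Γ^φ_{θ θ} - ∂_θ Γ^φ_{θ φ} + Γ^φ_{φ m} Γ^m_{θ θ} - Γ^φ_{θ m} Γ^m_{θ φ}
  = (0) - (-1/sin(θ)^2) + (0) - (1/tan(θ)^2) = 1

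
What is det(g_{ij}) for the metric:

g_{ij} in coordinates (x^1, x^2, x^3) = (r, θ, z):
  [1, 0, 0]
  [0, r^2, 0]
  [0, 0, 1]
Diagonal metric: det(g) = g_{11}·g_{22}·g_{33}
= (1)·(r^2)·(1)
det(g) = r^2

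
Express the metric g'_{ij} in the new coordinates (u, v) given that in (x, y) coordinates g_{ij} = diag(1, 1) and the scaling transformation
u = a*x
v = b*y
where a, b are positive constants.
Invert the transformation: x = u/a, y = v/b
g'_{ij} = (∂x^k/∂x'^i)(∂x^l/∂x'^j) g_{kl}; with g_{kl} = δ_{kl} this is Σ_k (∂x^k/∂x'^i)(∂x^k/∂x'^j).
Jacobian: ∂x/∂u = 1/a, ∂x/∂v = 0, ∂y/∂u = 0, ∂y/∂v = 1/b
g'_{uu} = (1/a)(1/a) + (0)(0) = 1/a^2
g'_{uv} = (1/a)(0) + (0)(1/b) = 0
g'_{vv} = (0)(0) + (1/b)(1/b) = 1/b^2
g'_{ij} = diag(1/a^2, 1/b^2)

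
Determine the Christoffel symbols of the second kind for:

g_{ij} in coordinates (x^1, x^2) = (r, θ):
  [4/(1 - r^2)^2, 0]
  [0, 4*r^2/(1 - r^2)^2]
Using Γ^k_{ij} = (1/2) g^{km} (∂_i g_{mj} + ∂_j g_{mi} - ∂_m g_{ij}); the metric is diagonal, so only the m = k term contributes.
Non-zero symbols (using the symmetry Γ^k_{ij} = Γ^k_{ji}):
Γ^r_{r r} = (1/2) g^{rr} (∂_r g_{rr} + ∂_r g_{rr} - ∂_r g_{rr}) = (1/2)((1 - r^2)^2/4)((16*r/(1 - r^2)^3) + (16*r/(1 - r^2)^3) - (16*r/(1 - r^2)^3)) = 2*r/(1 - r^2)
Γ^r_{θ θ} = (1/2) g^{rr} (∂_θ g_{rθ} + ∂_θ g_{rθ} - ∂_r g_{θθ}) = (1/2)((1 - r^2)^2/4)((0) + (0) - (-8*(r^3 + r)/(r^2 - 1)^3)) = (r^3 + r)/(r^2 - 1)
Γ^θ_{r θ} = (1/2) g^{θθ} (∂_r g_{θθ} + ∂_θ g_{θr} - ∂_θ g_{rθ}) = (1/2)((1 - r^2)^2/(4*r^2))((-8*(r^3 + r)/(r^2 - 1)^3) + (0) - (0)) = (-r^2 - 1)/(r^3 - r)
All other Christoffel symbols are zero.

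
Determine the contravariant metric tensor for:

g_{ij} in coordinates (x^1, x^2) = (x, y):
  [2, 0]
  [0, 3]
The metric is diagonal, so g^{ij} is diagonal with entries 1/g_{ii}: diag(1/2, 1/3).
g^{ij}:
  [1/2, 0]
  [0, 1/3]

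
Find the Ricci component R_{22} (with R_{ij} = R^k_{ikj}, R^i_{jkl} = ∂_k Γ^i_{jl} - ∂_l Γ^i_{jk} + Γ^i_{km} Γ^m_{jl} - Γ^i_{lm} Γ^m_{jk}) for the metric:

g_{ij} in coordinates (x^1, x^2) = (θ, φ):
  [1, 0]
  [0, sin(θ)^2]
Non-zero Christoffel symbols (Γ^k_{ij} = Γ^k_{ji}):
Γ^θ_{φ φ} = -sin(2*θ)/2
Γ^φ_{θ φ} = 1/tan(θ)
R^θ_{φ θ φ} = ∂_θ Γ^θ_{φ φ} - ∂_φ Γ^θ_{φ θ} + Γ^θ_{θ m} Γ^m_{φ φ} - Γ^θ_{φ m} Γ^m_{φ θ}
  = (-cos(2*θ)) - (0) + (0) - (-cos(θ)^2) = sin(θ)^2
R^φ_{φ φ φ} = 0 (a repeated index in an antisymmetric pair)
R_{φφ} = R^θ_{φ θ φ} + R^φ_{φ φ φ} = (sin(θ)^2) + (0) = sin(θ)^2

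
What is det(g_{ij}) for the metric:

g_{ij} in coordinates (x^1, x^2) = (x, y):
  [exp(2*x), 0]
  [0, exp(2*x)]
For a 2×2 metric: det(g) = g_{11}·g_{22} - g_{12}·g_{21}
= (exp(2*x))·(exp(2*x)) - (0)·(0)
= exp(4*x) - 0
det(g) = exp(4*x)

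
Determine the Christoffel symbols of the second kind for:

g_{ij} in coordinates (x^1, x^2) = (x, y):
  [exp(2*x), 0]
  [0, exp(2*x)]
Using Γ^k_{ij} = (1/2) g^{km} (∂_i g_{mj} + ∂_j g_{mi} - ∂_m g_{ij}); the metric is diagonal, so only the m = k term contributes.
Non-zero symbols (using the symmetry Γ^k_{ij} = Γ^k_{ji}):
Γ^x_{x x} = (1/2) g^{xx} (∂_x g_{xx} + ∂_x g_{xx} - ∂_x g_{xx}) = (1/2)(exp(-2*x))((2*exp(2*x)) + (2*exp(2*x)) - (2*exp(2*x))) = 1
Γ^x_{y y} = (1/2) g^{xx} (∂_y g_{xy} + ∂_y g_{xy} - ∂_x g_{yy}) = (1/2)(exp(-2*x))((0) + (0) - (2*exp(2*x))) = -1
Γ^y_{x y} = (1/2) g^{yy} (∂_x g_{yy} + ∂_y g_{yx} - ∂_y g_{xy}) = (1/2)(exp(-2*x))((2*exp(2*x)) + (0) - (0)) = 1
All other Christoffel symbols are zero.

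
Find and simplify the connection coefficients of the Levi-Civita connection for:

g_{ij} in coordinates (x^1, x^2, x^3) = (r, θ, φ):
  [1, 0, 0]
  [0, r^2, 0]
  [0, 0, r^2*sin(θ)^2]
Using Γ^k_{ij} = (1/2) g^{km} (∂_i g_{mj} + ∂_j g_{mi} - ∂_m g_{ij}); the metric is diagonal, so only the m = k term contributes.
Non-zero symbols (using the symmetry Γ^k_{ij} = Γ^k_{ji}):
Γ^r_{θ θ} = (1/2) g^{rr} (∂_θ g_{rθ} + ∂_θ g_{rθ} - ∂_r g_{θθ}) = (1/2)(1)((0) + (0) - (2*r)) = -r
Γ^r_{φ φ} = (1/2) g^{rr} (∂_φ g_{rφ} + ∂_φ g_{rφ} - ∂_r g_{φφ}) = (1/2)(1)((0) + (0) - (2*r*sin(θ)^2)) = -r*sin(θ)^2
Γ^θ_{r θ} = (1/2) g^{θθ} (∂_r g_{θθ} + ∂_θ g_{θr} - ∂_θ g_{rθ}) = (1/2)(1/r^2)((2*r) + (0) - (0)) = 1/r
Γ^θ_{φ φ} = (1/2) g^{θθ} (∂_φ g_{θφ} + ∂_φ g_{θφ} - ∂_θ g_{φφ}) = (1/2)(1/r^2)((0) + (0) - (r^2*sin(2*θ))) = -sin(2*θ)/2
Γ^φ_{r φ} = (1/2) g^{φφ} (∂_r g_{φφ} + ∂_φ g_{φr} - ∂_φ g_{rφ}) = (1/2)(1/(r^2*sin(θ)^2))((2*r*sin(θ)^2) + (0) - (0)) = 1/r
Γ^φ_{θ φ} = (1/2) g^{φφ} (∂_θ g_{φφ} + ∂_φ g_{φθ} - ∂_φ g_{θφ}) = (1/2)(1/(r^2*sin(θ)^2))((r^2*sin(2*θ)) + (0) - (0)) = 1/tan(θ)
All other Christoffel symbols are zero.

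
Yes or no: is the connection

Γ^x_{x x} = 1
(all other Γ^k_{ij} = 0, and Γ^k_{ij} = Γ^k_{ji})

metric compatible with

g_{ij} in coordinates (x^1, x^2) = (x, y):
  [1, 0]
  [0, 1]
Using ∇_k g_{ij} = ∂_k g_{ij} - Γ^m_{ki} g_{mj} - Γ^m_{kj} g_{im}:
∇_x g_{xx} = (0) - (1) - (1) = -2 ≠ 0
So the connection is not metric compatible (it is not the Levi-Civita connection).
No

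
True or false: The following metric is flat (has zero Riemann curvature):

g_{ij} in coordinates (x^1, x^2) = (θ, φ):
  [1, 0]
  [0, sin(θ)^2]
Non-zero Christoffel symbols:
Γ^θ_{φ φ} = -sin(2*θ)/2
Γ^φ_{θ φ} = 1/tan(θ)
Ricci tensor: R_{θθ} = 1, R_{θφ} = 0, R_{φφ} = sin(θ)^2
The Ricci tensor is non-zero, so the Riemann tensor is non-zero: not flat.
False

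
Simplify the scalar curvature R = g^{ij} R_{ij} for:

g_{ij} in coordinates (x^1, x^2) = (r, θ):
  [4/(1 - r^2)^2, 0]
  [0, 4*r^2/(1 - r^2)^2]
Non-zero Christoffel symbols (Γ^k_{ij} = Γ^k_{ji}):
Γ^r_{r r} = 2*r/(1 - r^2)
Γ^r_{θ θ} = (r^3 + r)/(r^2 - 1)
Γ^θ_{r θ} = (-r^2 - 1)/(r^3 - r)
Ricci tensor (R_{ij} = R^k_{ikj}): R_{rr} = -4/(r^2 - 1)^2, R_{rθ} = 0, R_{θθ} = -4*r^2/(r^2 - 1)^2
Inverse metric: g^{rr} = (1 - r^2)^2/4, g^{θθ} = (1 - r^2)^2/(4*r^2)
R = g^{ij} R_{ij} = ((1 - r^2)^2/4)(-4/(r^2 - 1)^2) + ((1 - r^2)^2/(4*r^2))(-4*r^2/(r^2 - 1)^2) = -2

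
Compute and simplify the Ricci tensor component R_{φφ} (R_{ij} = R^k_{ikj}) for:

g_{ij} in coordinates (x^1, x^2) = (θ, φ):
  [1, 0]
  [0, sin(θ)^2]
Non-zero Christoffel symbols (Γ^k_{ij} = Γ^k_{ji}):
Γ^θ_{φ φ} = -sin(2*θ)/2
Γ^φ_{θ φ} = 1/tan(θ)
R^θ_{φ θ φ} = ∂_θ Γ^θ_{φ φ} - ∂_φ Γ^θ_{φ θ} + Γ^θ_{θ m} Γ^m_{φ φ} - Γ^θ_{φ m} Γ^m_{φ θ}
  = (-cos(2*θ)) - (0) + (0) - (-cos(θ)^2) = sin(θ)^2
R^φ_{φ φ φ} = 0 (a repeated index in an antisymmetric pair)
R_{φφ} = R^θ_{φ θ φ} + R^φ_{φ φ φ} = (sin(θ)^2) + (0) = sin(θ)^2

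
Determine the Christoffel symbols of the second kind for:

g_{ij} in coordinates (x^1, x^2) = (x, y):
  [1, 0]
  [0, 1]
Using Γ^k_{ij} = (1/2) g^{km} (∂_i g_{mj} + ∂_j g_{mi} - ∂_m g_{ij}); the metric is diagonal, so only the m = k term contributes.
Every metric component is constant, so all ∂_m g_{ij} = 0 and every Christoffel symbol vanishes.
All Christoffel symbols are zero.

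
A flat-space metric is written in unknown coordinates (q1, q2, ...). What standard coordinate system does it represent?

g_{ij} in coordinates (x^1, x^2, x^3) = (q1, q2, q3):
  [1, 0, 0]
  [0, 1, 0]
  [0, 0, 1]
All components are constant and the metric is the identity, i.e. orthonormal rectilinear coordinates.
Cartesian (3D) coordinates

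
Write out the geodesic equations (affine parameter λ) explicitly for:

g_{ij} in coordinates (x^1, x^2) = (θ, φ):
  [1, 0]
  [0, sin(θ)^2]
Geodesic equation: d^2x^k/dλ^2 + Γ^k_{ij} (dx^i/dλ)(dx^j/dλ) = 0.
Non-zero Christoffel symbols:
Γ^θ_{φ φ} = -sin(2*θ)/2
Γ^φ_{θ φ} = 1/tan(θ)
Substituting (the symmetric pair Γ^k_{ij}, Γ^k_{ji} combines into a factor 2):
d^2θ/dλ^2 - (sin(2*θ)/2) (dφ/dλ)^2 = 0
d^2φ/dλ^2 + (2/tan(θ)) (dθ/dλ)(dφ/dλ) = 0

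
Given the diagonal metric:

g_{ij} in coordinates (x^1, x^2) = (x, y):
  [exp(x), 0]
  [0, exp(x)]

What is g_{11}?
With x^1 = x, x^2 = y, g_{11} = g_{xx} is the row-1, column-1 entry of the matrix.
g_{11} = exp(x)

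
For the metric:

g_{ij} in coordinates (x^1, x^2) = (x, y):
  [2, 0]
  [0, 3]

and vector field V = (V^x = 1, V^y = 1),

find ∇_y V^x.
All Christoffel symbols are zero.
∇_y V^x = ∂_y V^x + Γ^x_{y j} V^j
  = (0) + (0)(1) + (0)(1)
  = 0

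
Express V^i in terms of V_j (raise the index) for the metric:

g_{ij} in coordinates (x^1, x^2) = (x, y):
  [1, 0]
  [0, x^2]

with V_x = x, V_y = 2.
Inverse metric (diagonal): g^{xx} = 1, g^{yy} = 1/x^2
V^i = g^{ij} V_j:
V^x = (1)(x) + (0)(2) = x
V^y = (0)(x) + (1/x^2)(2) = 2/x^2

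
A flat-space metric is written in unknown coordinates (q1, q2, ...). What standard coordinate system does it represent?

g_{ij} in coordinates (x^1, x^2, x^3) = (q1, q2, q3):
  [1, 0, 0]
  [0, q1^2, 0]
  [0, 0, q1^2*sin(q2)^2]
The line element ds^2 = dq1^2 + q1^2 dq2^2 + q1^2 sin(q2)^2 dq3^2 is dr^2 + r^2 dθ^2 + r^2 sin(θ)^2 dφ^2 with q1 = r, q2 = θ, q3 = φ.
spherical coordinates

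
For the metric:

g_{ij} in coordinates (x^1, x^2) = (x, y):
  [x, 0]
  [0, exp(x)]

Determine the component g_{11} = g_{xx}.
With x^1 = x, x^2 = y, g_{11} = g_{xx} is the row-1, column-1 entry of the matrix.
g_{11} = x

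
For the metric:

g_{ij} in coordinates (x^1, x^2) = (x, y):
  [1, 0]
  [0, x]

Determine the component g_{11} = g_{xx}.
With x^1 = x, x^2 = y, g_{11} = g_{xx} is the row-1, column-1 entry of the matrix.
g_{11} = 1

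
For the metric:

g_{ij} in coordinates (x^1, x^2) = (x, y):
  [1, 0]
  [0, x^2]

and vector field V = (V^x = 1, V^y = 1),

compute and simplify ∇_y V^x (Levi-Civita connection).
Non-zero Christoffel symbols:
Γ^x_{y y} = -x
Γ^y_{x y} = 1/x
∇_y V^x = ∂_y V^x + Γ^x_{y j} V^j
  = (0) + (0)(1) + (-x)(1)
  = -x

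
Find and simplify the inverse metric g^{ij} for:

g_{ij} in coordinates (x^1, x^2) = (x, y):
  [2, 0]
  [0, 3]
The metric is diagonal, so g^{ij} is diagonal with entries 1/g_{ii}: diag(1/2, 1/3).
g^{ij}:
  [1/2, 0]
  [0, 1/3]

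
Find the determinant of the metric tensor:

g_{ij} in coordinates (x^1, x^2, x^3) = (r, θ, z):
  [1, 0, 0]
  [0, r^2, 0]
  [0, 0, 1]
Diagonal metric: det(g) = g_{11}·g_{22}·g_{33}
= (1)·(r^2)·(1)
det(g) = r^2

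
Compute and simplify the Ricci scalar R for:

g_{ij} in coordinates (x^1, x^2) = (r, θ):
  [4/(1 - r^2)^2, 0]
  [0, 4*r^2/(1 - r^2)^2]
Non-zero Christoffel symbols (Γ^k_{ij} = Γ^k_{ji}):
Γ^r_{r r} = 2*r/(1 - r^2)
Γ^r_{θ θ} = (r^3 + r)/(r^2 - 1)
Γ^θ_{r θ} = (-r^2 - 1)/(r^3 - r)
Ricci tensor (R_{ij} = R^k_{ikj}): R_{rr} = -4/(r^2 - 1)^2, R_{rθ} = 0, R_{θθ} = -4*r^2/(r^2 - 1)^2
Inverse metric: g^{rr} = (1 - r^2)^2/4, g^{θθ} = (1 - r^2)^2/(4*r^2)
R = g^{ij} R_{ij} = ((1 - r^2)^2/4)(-4/(r^2 - 1)^2) + ((1 - r^2)^2/(4*r^2))(-4*r^2/(r^2 - 1)^2) = -2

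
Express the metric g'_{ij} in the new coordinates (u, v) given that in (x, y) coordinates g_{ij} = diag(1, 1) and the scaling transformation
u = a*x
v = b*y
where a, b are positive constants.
Invert the transformation: x = u/a, y = v/b
g'_{ij} = (∂x^k/∂x'^i)(∂x^l/∂x'^j) g_{kl}; with g_{kl} = δ_{kl} this is Σ_k (∂x^k/∂x'^i)(∂x^k/∂x'^j).
Jacobian: ∂x/∂u = 1/a, ∂x/∂v = 0, ∂y/∂u = 0, ∂y/∂v = 1/b
g'_{uu} = (1/a)(1/a) + (0)(0) = 1/a^2
g'_{uv} = (1/a)(0) + (0)(1/b) = 0
g'_{vv} = (0)(0) + (1/b)(1/b) = 1/b^2
g'_{ij} = diag(1/a^2, 1/b^2)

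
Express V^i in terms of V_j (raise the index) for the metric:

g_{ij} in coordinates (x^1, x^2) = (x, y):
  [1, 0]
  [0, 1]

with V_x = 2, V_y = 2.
Inverse metric (diagonal): g^{xx} = 1, g^{yy} = 1
V^i = g^{ij} V_j:
V^x = (1)(2) + (0)(2) = 2
V^y = (0)(2) + (1)(2) = 2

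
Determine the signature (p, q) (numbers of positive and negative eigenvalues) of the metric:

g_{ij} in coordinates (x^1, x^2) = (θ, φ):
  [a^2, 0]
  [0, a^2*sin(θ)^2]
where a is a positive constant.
The metric is diagonal, so its eigenvalues are the diagonal entries: a^2, a^2*sin(θ)^2 (at a generic point, where coordinate-dependent entries are positive).
2 positive, 0 negative.
(2, 0) - Riemannian (positive definite)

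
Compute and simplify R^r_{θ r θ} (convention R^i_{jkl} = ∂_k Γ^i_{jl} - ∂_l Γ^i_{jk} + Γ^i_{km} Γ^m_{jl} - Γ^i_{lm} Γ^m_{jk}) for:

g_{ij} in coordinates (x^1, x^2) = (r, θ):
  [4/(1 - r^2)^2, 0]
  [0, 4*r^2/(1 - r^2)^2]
Non-zero Christoffel symbols (Γ^k_{ij} = Γ^k_{ji}):
Γ^r_{r r} = 2*r/(1 - r^2)
Γ^r_{θ θ} = (r^3 + r)/(r^2 - 1)
Γ^θ_{r θ} = (-r^2 - 1)/(r^3 - r)
R^r_{θ r θ} = ∂_r Γ^r_{θ θ} - ∂_θ Γ^r_{θ r} + Γ^r_{r m} Γ^m_{θ θ} - Γ^r_{θ m} Γ^m_{θ r}
  = ((r^4 - 4*r^2 - 1)/(r^2 - 1)^2) - (0) + (-2*r^2*(r^2 + 1)/(r^2 - 1)^2) - (-(r^2 + 1)^2/(r^2 - 1)^2) = -4*r^2/(r^2 - 1)^2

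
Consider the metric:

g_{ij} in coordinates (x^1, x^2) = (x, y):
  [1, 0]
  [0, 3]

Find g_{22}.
With x^1 = x, x^2 = y, g_{22} = g_{yy} is the row-2, column-2 entry of the matrix.
g_{22} = 3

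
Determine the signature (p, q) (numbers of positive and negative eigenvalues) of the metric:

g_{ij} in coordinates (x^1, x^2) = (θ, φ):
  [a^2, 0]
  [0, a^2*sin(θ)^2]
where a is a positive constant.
The metric is diagonal, so its eigenvalues are the diagonal entries: a^2, a^2*sin(θ)^2 (at a generic point, where coordinate-dependent entries are positive).
2 positive, 0 negative.
(2, 0) - Riemannian (positive definite)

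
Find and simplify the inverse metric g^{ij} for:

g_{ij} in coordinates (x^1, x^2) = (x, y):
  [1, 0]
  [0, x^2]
The metric is diagonal, so g^{ij} is diagonal with entries 1/g_{ii}: diag(1, 1/(x^2)).
g^{ij}:
  [1, 0]
  [0, 1/x^2]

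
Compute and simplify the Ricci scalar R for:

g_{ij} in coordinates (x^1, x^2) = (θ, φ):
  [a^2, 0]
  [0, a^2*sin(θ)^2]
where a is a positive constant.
Non-zero Christoffel symbols (Γ^k_{ij} = Γ^k_{ji}):
Γ^θ_{φ φ} = -sin(2*θ)/2
Γ^φ_{θ φ} = 1/tan(θ)
Ricci tensor (R_{ij} = R^k_{ikj}): R_{θθ} = 1, R_{θφ} = 0, R_{φφ} = sin(θ)^2
Inverse metric: g^{θθ} = 1/a^2, g^{φφ} = 1/(a^2*sin(θ)^2)
R = g^{ij} R_{ij} = (1/a^2)(1) + (1/(a^2*sin(θ)^2))(sin(θ)^2) = 2/a^2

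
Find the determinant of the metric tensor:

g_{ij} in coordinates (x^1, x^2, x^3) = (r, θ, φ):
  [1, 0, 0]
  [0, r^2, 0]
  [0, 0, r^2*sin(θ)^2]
Diagonal metric: det(g) = g_{11}·g_{22}·g_{33}
= (1)·(r^2)·(r^2*sin(θ)^2)
det(g) = r^4*sin(θ)^2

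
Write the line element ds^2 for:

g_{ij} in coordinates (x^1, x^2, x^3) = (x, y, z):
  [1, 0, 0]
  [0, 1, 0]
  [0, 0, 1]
ds^2 = g_{ij} dx^i dx^j; only the non-zero components contribute.
ds^2 = dx^2 + dy^2 + dz^2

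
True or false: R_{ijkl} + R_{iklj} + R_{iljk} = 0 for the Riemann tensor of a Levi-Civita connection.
This is the first (algebraic) Bianchi identity.
True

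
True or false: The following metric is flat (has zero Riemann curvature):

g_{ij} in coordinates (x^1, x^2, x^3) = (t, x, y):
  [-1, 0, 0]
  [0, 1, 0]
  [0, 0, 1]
All metric components are constant, so every Christoffel symbol vanishes and R^i_{jkl} = 0.
True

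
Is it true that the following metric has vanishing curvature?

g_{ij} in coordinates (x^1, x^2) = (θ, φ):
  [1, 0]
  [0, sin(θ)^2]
Non-zero Christoffel symbols:
Γ^θ_{φ φ} = -sin(2*θ)/2
Γ^φ_{θ φ} = 1/tan(θ)
Ricci tensor: R_{θθ} = 1, R_{θφ} = 0, R_{φφ} = sin(θ)^2
The Ricci tensor is non-zero, so the Riemann tensor is non-zero: not flat.
No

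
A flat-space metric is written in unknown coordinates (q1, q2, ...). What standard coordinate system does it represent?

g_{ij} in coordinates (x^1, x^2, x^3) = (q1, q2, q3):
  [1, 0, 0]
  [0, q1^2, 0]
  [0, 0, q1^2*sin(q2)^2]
The line element ds^2 = dq1^2 + q1^2 dq2^2 + q1^2 sin(q2)^2 dq3^2 is dr^2 + r^2 dθ^2 + r^2 sin(θ)^2 dφ^2 with q1 = r, q2 = θ, q3 = φ.
spherical coordinates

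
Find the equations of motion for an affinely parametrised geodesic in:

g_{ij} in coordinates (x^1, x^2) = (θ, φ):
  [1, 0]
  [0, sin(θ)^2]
Geodesic equation: d^2x^k/dλ^2 + Γ^k_{ij} (dx^i/dλ)(dx^j/dλ) = 0.
Non-zero Christoffel symbols:
Γ^θ_{φ φ} = -sin(2*θ)/2
Γ^φ_{θ φ} = 1/tan(θ)
Substituting (the symmetric pair Γ^k_{ij}, Γ^k_{ji} combines into a factor 2):
d^2θ/dλ^2 - (sin(2*θ)/2) (dφ/dλ)^2 = 0
d^2φ/dλ^2 + (2/tan(θ)) (dθ/dλ)(dφ/dλ) = 0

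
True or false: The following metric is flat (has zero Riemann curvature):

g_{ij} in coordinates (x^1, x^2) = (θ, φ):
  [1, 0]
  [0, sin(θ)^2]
Non-zero Christoffel symbols:
Γ^θ_{φ φ} = -sin(2*θ)/2
Γ^φ_{θ φ} = 1/tan(θ)
Ricci tensor: R_{θθ} = 1, R_{θφ} = 0, R_{φφ} = sin(θ)^2
The Ricci tensor is non-zero, so the Riemann tensor is non-zero: not flat.
False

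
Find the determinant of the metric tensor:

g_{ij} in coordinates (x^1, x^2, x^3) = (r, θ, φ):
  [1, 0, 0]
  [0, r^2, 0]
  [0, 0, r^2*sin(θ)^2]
Diagonal metric: det(g) = g_{11}·g_{22}·g_{33}
= (1)·(r^2)·(r^2*sin(θ)^2)
det(g) = r^4*sin(θ)^2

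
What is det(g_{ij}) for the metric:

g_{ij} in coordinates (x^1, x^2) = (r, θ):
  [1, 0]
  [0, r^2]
For a 2×2 metric: det(g) = g_{11}·g_{22} - g_{12}·g_{21}
= (1)·(r^2) - (0)·(0)
= r^2 - 0
det(g) = r^2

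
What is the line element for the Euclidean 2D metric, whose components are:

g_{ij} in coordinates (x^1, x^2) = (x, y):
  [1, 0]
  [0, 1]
ds^2 = g_{ij} dx^i dx^j; only the non-zero components contribute.
ds^2 = dx^2 + dy^2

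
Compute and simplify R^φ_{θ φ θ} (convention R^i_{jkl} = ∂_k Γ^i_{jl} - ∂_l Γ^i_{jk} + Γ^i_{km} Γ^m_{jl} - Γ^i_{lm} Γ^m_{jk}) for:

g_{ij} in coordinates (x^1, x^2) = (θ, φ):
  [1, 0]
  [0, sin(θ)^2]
Non-zero Christoffel symbols (Γ^k_{ij} = Γ^k_{ji}):
Γ^θ_{φ φ} = -sin(2*θ)/2
Γ^φ_{θ φ} = 1/tan(θ)
R^φ_{θ φ θ} = ∂_φ Γ^φ_{θ θ} - ∂_θ Γ^φ_{θ φ} + Γ^φ_{φ m} Γ^m_{θ θ} - Γ^φ_{θ m} Γ^m_{θ φ}
  = (0) - (-1/sin(θ)^2) + (0) - (1/tan(θ)^2) = 1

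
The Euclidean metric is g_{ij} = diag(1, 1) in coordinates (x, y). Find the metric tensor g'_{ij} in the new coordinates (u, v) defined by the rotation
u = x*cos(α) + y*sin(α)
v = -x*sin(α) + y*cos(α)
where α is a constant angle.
Invert the transformation: x = u*cos(α) - v*sin(α), y = u*sin(α) + v*cos(α)
g'_{ij} = (∂x^k/∂x'^i)(∂x^l/∂x'^j) g_{kl}; with g_{kl} = δ_{kl} this is Σ_k (∂x^k/∂x'^i)(∂x^k/∂x'^j).
Jacobian: ∂x/∂u = cos(α), ∂x/∂v = -sin(α), ∂y/∂u = sin(α), ∂y/∂v = cos(α)
g'_{uu} = (cos(α))(cos(α)) + (sin(α))(sin(α)) = 1
g'_{uv} = (cos(α))(-sin(α)) + (sin(α))(cos(α)) = 0
g'_{vv} = (-sin(α))(-sin(α)) + (cos(α))(cos(α)) = 1
g'_{ij} = diag(1, 1)
The Euclidean metric is invariant under rotations.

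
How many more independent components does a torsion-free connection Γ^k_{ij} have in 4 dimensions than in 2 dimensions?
Independent components in n dimensions: n × n(n+1)/2 = n^2(n+1)/2.
4D: 4 × 10 = 40
2D: 2 × 3 = 6
Difference = 40 - 6 = 34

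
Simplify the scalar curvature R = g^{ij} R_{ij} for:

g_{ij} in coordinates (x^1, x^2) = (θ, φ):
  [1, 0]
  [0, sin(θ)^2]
Non-zero Christoffel symbols (Γ^k_{ij} = Γ^k_{ji}):
Γ^θ_{φ φ} = -sin(2*θ)/2
Γ^φ_{θ φ} = 1/tan(θ)
Ricci tensor (R_{ij} = R^k_{ikj}): R_{θθ} = 1, R_{θφ} = 0, R_{φφ} = sin(θ)^2
Inverse metric: g^{θθ} = 1, g^{φφ} = 1/sin(θ)^2
R = g^{ij} R_{ij} = (1)(1) + (1/sin(θ)^2)(sin(θ)^2) = 2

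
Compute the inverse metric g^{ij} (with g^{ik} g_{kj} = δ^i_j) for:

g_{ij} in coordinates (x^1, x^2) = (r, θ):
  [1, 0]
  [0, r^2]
The metric is diagonal, so g^{ij} is diagonal with entries 1/g_{ii}: diag(1, 1/(r^2)).
g^{ij}:
  [1, 0]
  [0, 1/r^2]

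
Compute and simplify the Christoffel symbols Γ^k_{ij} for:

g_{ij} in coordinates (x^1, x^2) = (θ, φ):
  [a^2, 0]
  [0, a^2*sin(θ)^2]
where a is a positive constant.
Using Γ^k_{ij} = (1/2) g^{km} (∂_i g_{mj} + ∂_j g_{mi} - ∂_m g_{ij}); the metric is diagonal, so only the m = k term contributes.
Non-zero symbols (using the symmetry Γ^k_{ij} = Γ^k_{ji}):
Γ^θ_{φ φ} = (1/2) g^{θθ} (∂_φ g_{θφ} + ∂_φ g_{θφ} - ∂_θ g_{φφ}) = (1/2)(1/a^2)((0) + (0) - (a^2*sin(2*θ))) = -sin(2*θ)/2
Γ^φ_{θ φ} = (1/2) g^{φφ} (∂_θ g_{φφ} + ∂_φ g_{φθ} - ∂_φ g_{θφ}) = (1/2)(1/(a^2*sin(θ)^2))((a^2*sin(2*θ)) + (0) - (0)) = 1/tan(θ)
All other Christoffel symbols are zero.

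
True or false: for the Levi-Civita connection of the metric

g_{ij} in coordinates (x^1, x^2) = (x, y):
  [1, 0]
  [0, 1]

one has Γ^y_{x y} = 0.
Γ^y_{x y} = (1/2) g^{yy} (∂_x g_{yy} + ∂_y g_{yx} - ∂_y g_{xy}) = (1/2)(1)((0) + (0) - (0)) = 0
This equals the proposed value 0.
True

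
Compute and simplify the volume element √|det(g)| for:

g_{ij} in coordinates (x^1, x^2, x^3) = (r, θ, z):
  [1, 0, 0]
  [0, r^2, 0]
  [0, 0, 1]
det(g) = r^2
√|det(g)| = r
Volume element: dV = r dr dθ dz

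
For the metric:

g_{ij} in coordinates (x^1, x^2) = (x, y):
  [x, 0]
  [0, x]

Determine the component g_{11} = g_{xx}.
With x^1 = x, x^2 = y, g_{11} = g_{xx} is the row-1, column-1 entry of the matrix.
g_{11} = x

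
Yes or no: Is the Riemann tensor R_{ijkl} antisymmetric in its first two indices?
R_{ijkl} = -R_{jikl} (follows from metric compatibility).
Yes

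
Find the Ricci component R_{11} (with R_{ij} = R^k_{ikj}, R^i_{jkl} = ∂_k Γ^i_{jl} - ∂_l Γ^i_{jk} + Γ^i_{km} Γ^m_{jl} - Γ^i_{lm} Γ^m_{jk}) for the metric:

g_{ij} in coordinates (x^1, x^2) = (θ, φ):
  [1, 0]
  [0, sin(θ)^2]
Non-zero Christoffel symbols (Γ^k_{ij} = Γ^k_{ji}):
Γ^θ_{φ φ} = -sin(2*θ)/2
Γ^φ_{θ φ} = 1/tan(θ)
R^θ_{θ θ θ} = 0 (a repeated index in an antisymmetric pair)
R^φ_{θ φ θ} = ∂_φ Γ^φ_{θ θ} - ∂_θ Γ^φ_{θ φ} + Γ^φ_{φ m} Γ^m_{θ θ} - Γ^φ_{θ m} Γ^m_{θ φ}
  = (0) - (-1/sin(θ)^2) + (0) - (1/tan(θ)^2) = 1
R_{θθ} = R^θ_{θ θ θ} + R^φ_{θ φ θ} = (0) + (1) = 1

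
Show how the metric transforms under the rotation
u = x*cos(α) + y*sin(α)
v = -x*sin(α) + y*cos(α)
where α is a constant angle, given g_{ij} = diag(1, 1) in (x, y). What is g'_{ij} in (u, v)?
Invert the transformation: x = u*cos(α) - v*sin(α), y = u*sin(α) + v*cos(α)
g'_{ij} = (∂x^k/∂x'^i)(∂x^l/∂x'^j) g_{kl}; with g_{kl} = δ_{kl} this is Σ_k (∂x^k/∂x'^i)(∂x^k/∂x'^j).
Jacobian: ∂x/∂u = cos(α), ∂x/∂v = -sin(α), ∂y/∂u = sin(α), ∂y/∂v = cos(α)
g'_{uu} = (cos(α))(cos(α)) + (sin(α))(sin(α)) = 1
g'_{uv} = (cos(α))(-sin(α)) + (sin(α))(cos(α)) = 0
g'_{vv} = (-sin(α))(-sin(α)) + (cos(α))(cos(α)) = 1
g'_{ij} = diag(1, 1)
The Euclidean metric is invariant under rotations.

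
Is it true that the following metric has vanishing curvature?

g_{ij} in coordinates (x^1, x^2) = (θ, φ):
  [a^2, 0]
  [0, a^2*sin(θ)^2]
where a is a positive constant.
Non-zero Christoffel symbols:
Γ^θ_{φ φ} = -sin(2*θ)/2
Γ^φ_{θ φ} = 1/tan(θ)
Ricci tensor: R_{θθ} = 1, R_{θφ} = 0, R_{φφ} = sin(θ)^2
The Ricci tensor is non-zero, so the Riemann tensor is non-zero: not flat.
No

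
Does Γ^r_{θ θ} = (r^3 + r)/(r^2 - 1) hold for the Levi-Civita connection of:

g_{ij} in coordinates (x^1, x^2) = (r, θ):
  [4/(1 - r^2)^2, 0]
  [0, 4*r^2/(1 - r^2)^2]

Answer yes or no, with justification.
Γ^r_{θ θ} = (1/2) g^{rr} (∂_θ g_{rθ} + ∂_θ g_{rθ} - ∂_r g_{θθ}) = (1/2)((1 - r^2)^2/4)((0) + (0) - (-8*(r^3 + r)/(r^2 - 1)^3)) = (r^3 + r)/(r^2 - 1)
This equals the proposed value (r^3 + r)/(r^2 - 1).
Yes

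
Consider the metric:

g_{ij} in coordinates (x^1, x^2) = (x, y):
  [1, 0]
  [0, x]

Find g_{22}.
With x^1 = x, x^2 = y, g_{22} = g_{yy} is the row-2, column-2 entry of the matrix.
g_{22} = x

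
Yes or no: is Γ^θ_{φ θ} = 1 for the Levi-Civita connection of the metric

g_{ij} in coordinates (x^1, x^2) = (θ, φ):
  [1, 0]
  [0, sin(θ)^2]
Γ^θ_{φ θ} = (1/2) g^{θθ} (∂_φ g_{θθ} + ∂_θ g_{θφ} - ∂_θ g_{φθ}) = (1/2)(1)((0) + (0) - (0)) = 0
This differs from the proposed value 1.
No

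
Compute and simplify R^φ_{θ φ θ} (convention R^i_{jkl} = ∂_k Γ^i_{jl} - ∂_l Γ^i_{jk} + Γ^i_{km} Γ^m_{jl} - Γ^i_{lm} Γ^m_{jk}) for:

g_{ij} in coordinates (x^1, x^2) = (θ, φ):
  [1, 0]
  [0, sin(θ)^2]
Non-zero Christoffel symbols (Γ^k_{ij} = Γ^k_{ji}):
Γ^θ_{φ φ} = -sin(2*θ)/2
Γ^φ_{θ φ} = 1/tan(θ)
R^φ_{θ φ θ} = ∂_φ Γ^φ_{θ θ} - ∂_θ Γ^φ_{θ φ} + Γ^φ_{φ m} Γ^m_{θ θ} - Γ^φ_{θ m} Γ^m_{θ φ}
  = (0) - (-1/sin(θ)^2) + (0) - (1/tan(θ)^2) = 1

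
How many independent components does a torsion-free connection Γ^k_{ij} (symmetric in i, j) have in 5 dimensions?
Γ^k_{ij} has n choices for the upper index and n(n+1)/2 independent symmetric lower index pairs.
Total = 5 × 5×6/2 = 5 × 15 = 75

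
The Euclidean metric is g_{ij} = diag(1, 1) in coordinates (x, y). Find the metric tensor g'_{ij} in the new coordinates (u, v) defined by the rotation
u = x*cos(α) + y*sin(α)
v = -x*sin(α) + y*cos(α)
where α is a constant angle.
Invert the transformation: x = u*cos(α) - v*sin(α), y = u*sin(α) + v*cos(α)
g'_{ij} = (∂x^k/∂x'^i)(∂x^l/∂x'^j) g_{kl}; with g_{kl} = δ_{kl} this is Σ_k (∂x^k/∂x'^i)(∂x^k/∂x'^j).
Jacobian: ∂x/∂u = cos(α), ∂x/∂v = -sin(α), ∂y/∂u = sin(α), ∂y/∂v = cos(α)
g'_{uu} = (cos(α))(cos(α)) + (sin(α))(sin(α)) = 1
g'_{uv} = (cos(α))(-sin(α)) + (sin(α))(cos(α)) = 0
g'_{vv} = (-sin(α))(-sin(α)) + (cos(α))(cos(α)) = 1
g'_{ij} = diag(1, 1)
The Euclidean metric is invariant under rotations.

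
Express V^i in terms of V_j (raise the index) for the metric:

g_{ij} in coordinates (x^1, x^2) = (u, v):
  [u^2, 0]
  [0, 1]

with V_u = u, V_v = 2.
Inverse metric (diagonal): g^{uu} = 1/u^2, g^{vv} = 1
V^i = g^{ij} V_j:
V^u = (1/u^2)(u) + (0)(2) = 1/u
V^v = (0)(u) + (1)(2) = 2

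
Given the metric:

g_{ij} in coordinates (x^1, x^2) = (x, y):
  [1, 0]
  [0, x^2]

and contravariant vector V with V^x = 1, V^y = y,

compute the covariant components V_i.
V_i = g_{ij} V^j:
V_x = (1)(1) + (0)(y) = 1
V_y = (0)(1) + (x^2)(y) = x^2*y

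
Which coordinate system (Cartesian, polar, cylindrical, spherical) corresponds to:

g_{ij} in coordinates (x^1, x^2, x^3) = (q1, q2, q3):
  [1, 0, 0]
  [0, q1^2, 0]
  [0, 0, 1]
The line element ds^2 = dq1^2 + q1^2 dq2^2 + dq3^2 is dr^2 + r^2 dθ^2 + dz^2 with q1 = r, q2 = θ, q3 = z.
cylindrical coordinates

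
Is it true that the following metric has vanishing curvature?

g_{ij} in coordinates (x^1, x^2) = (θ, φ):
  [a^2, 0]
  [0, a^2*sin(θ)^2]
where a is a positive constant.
Non-zero Christoffel symbols:
Γ^θ_{φ φ} = -sin(2*θ)/2
Γ^φ_{θ φ} = 1/tan(θ)
Ricci tensor: R_{θθ} = 1, R_{θφ} = 0, R_{φφ} = sin(θ)^2
The Ricci tensor is non-zero, so the Riemann tensor is non-zero: not flat.
No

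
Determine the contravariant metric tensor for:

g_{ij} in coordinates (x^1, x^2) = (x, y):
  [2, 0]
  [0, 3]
The metric is diagonal, so g^{ij} is diagonal with entries 1/g_{ii}: diag(1/2, 1/3).
g^{ij}:
  [1/2, 0]
  [0, 1/3]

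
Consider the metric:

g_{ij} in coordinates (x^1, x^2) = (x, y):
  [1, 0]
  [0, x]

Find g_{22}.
With x^1 = x, x^2 = y, g_{22} = g_{yy} is the row-2, column-2 entry of the matrix.
g_{22} = x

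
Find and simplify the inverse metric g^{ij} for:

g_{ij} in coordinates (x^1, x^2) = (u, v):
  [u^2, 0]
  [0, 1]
The metric is diagonal, so g^{ij} is diagonal with entries 1/g_{ii}: diag(1/(u^2), 1).
g^{ij}:
  [1/u^2, 0]
  [0, 1]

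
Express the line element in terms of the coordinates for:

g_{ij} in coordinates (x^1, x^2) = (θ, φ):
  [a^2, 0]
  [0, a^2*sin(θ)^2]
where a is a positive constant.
ds^2 = g_{ij} dx^i dx^j; only the non-zero components contribute.
ds^2 = a^2 dθ^2 + a^2*sin(θ)^2 dφ^2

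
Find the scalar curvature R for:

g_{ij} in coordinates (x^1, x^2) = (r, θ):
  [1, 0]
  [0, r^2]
Non-zero Christoffel symbols (Γ^k_{ij} = Γ^k_{ji}):
Γ^r_{θ θ} = -r
Γ^θ_{r θ} = 1/r
Ricci tensor (R_{ij} = R^k_{ikj}): R_{rr} = 0, R_{rθ} = 0, R_{θθ} = 0
Inverse metric: g^{rr} = 1, g^{θθ} = 1/r^2
R = g^{ij} R_{ij} = (1)(0) + (1/r^2)(0) = 0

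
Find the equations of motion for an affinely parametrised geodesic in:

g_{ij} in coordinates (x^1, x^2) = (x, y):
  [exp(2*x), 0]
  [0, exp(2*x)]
Geodesic equation: d^2x^k/dλ^2 + Γ^k_{ij} (dx^i/dλ)(dx^j/dλ) = 0.
Non-zero Christoffel symbols:
Γ^x_{x x} = 1
Γ^x_{y y} = -1
Γ^y_{x y} = 1
Substituting (the symmetric pair Γ^k_{ij}, Γ^k_{ji} combines into a factor 2):
d^2x/dλ^2 + (dx/dλ)^2 - (dy/dλ)^2 = 0
d^2y/dλ^2 + 2 (dx/dλ)(dy/dλ) = 0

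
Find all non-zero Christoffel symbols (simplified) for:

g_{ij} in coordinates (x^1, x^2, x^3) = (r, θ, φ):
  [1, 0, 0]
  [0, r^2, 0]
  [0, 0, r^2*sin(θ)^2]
Using Γ^k_{ij} = (1/2) g^{km} (∂_i g_{mj} + ∂_j g_{mi} - ∂_m g_{ij}); the metric is diagonal, so only the m = k term contributes.
Non-zero symbols (using the symmetry Γ^k_{ij} = Γ^k_{ji}):
Γ^r_{θ θ} = (1/2) g^{rr} (∂_θ g_{rθ} + ∂_θ g_{rθ} - ∂_r g_{θθ}) = (1/2)(1)((0) + (0) - (2*r)) = -r
Γ^r_{φ φ} = (1/2) g^{rr} (∂_φ g_{rφ} + ∂_φ g_{rφ} - ∂_r g_{φφ}) = (1/2)(1)((0) + (0) - (2*r*sin(θ)^2)) = -r*sin(θ)^2
Γ^θ_{r θ} = (1/2) g^{θθ} (∂_r g_{θθ} + ∂_θ g_{θr} - ∂_θ g_{rθ}) = (1/2)(1/r^2)((2*r) + (0) - (0)) = 1/r
Γ^θ_{φ φ} = (1/2) g^{θθ} (∂_φ g_{θφ} + ∂_φ g_{θφ} - ∂_θ g_{φφ}) = (1/2)(1/r^2)((0) + (0) - (r^2*sin(2*θ))) = -sin(2*θ)/2
Γ^φ_{r φ} = (1/2) g^{φφ} (∂_r g_{φφ} + ∂_φ g_{φr} - ∂_φ g_{rφ}) = (1/2)(1/(r^2*sin(θ)^2))((2*r*sin(θ)^2) + (0) - (0)) = 1/r
Γ^φ_{θ φ} = (1/2) g^{φφ} (∂_θ g_{φφ} + ∂_φ g_{φθ} - ∂_φ g_{θφ}) = (1/2)(1/(r^2*sin(θ)^2))((r^2*sin(2*θ)) + (0) - (0)) = 1/tan(θ)
All other Christoffel symbols are zero.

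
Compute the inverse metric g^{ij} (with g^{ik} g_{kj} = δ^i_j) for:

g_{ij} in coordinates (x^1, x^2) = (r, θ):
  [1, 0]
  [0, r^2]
The metric is diagonal, so g^{ij} is diagonal with entries 1/g_{ii}: diag(1, 1/(r^2)).
g^{ij}:
  [1, 0]
  [0, 1/r^2]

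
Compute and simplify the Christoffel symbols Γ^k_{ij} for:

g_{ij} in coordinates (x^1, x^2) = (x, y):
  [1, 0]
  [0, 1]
Using Γ^k_{ij} = (1/2) g^{km} (∂_i g_{mj} + ∂_j g_{mi} - ∂_m g_{ij}); the metric is diagonal, so only the m = k term contributes.
Every metric component is constant, so all ∂_m g_{ij} = 0 and every Christoffel symbol vanishes.
All Christoffel symbols are zero.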